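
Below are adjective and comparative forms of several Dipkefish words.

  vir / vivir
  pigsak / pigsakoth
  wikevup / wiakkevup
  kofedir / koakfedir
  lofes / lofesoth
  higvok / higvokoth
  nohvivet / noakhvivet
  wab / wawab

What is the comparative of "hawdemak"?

vir and kofedir both end in -r yet inflect differently (vivir, koakfedir), so the final letter is not what conditions the rule; the number of vowels is.
"hawdemak" has 3 vowels. The stems with 3 vowels (wikevup → wiakkevup, nohvivet → noakhvivet, kofedir → koakfedir) insert -ak- after the first vowel.
The other patterns: stems with 1 vowel repeat the first consonant+vowel as a prefix; stems with 2 vowels add -oth.
So hawdemak → haakwdemak.

haakwdemak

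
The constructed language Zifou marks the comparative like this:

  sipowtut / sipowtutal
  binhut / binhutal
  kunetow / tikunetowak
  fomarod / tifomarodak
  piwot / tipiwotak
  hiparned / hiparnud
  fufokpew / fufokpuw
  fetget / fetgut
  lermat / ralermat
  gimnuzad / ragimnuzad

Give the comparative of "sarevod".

sipowtut and piwot both end in -t yet inflect differently (sipowtutal, tipiwotak), so the final letter is not what conditions the rule; the last vowel is.
"sarevod" has last vowel 'o'. The stems whose last vowel is 'o' (kunetow → tikunetowak, fomarod → tifomarodak, piwot → tipiwotak) add ti- … -ak around the stem.
So sarevod → tisarevodak.

tisarevodak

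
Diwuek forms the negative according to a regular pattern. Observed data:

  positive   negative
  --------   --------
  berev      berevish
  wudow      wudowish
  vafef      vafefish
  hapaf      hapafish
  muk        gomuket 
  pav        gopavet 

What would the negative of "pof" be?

gopofet

berev and pav both end in -v yet inflect differently (berevish, gopavet), so the final letter is not what conditions the rule; the number of vowels is.
"pof" has 1 vowel. The stems with 1 vowel (muk → gomuket, pav → gopavet) add go- … -et around the stem.
So pof → gopofet.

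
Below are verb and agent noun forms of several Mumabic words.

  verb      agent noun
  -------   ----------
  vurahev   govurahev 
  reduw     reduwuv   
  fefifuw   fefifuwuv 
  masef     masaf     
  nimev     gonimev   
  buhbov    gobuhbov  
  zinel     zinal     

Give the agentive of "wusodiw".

vurahev and zinel both have last vowel 'e' yet inflect differently (govurahev, zinal), so the last vowel is not what conditions the rule; the final letter is.
"wusodiw" ends in -w. The stems ending in -w (fefifuw → fefifuwuv, reduw → reduwuv) add -uv.
The other patterns: stems ending in -v add the prefix go-; stems ending in -f or -l change the last vowel to 'a'.
So wusodiw → wusodiwuv.

wusodiwuv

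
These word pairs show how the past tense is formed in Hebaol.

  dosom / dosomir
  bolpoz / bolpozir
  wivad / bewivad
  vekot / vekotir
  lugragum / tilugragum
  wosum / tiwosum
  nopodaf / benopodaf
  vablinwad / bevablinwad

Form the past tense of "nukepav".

dosom and wosum both end in -m yet inflect differently (dosomir, tiwosum), so the final letter is not what conditions the rule; the last vowel is.
"nukepav" has last vowel 'a'. The stems whose last vowel is 'a' (wivad → bewivad, nopodaf → benopodaf, vablinwad → bevablinwad) add the prefix be-.
The other patterns: stems whose last vowel is 'o' add -ir; stems whose last vowel is 'u' add the prefix ti-.
So nukepav → benukepav.

benukepav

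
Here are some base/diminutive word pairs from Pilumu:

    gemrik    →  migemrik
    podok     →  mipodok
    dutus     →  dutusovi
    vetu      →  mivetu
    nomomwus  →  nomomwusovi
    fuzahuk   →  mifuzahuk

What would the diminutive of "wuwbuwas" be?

nomomwus and vetu both have last vowel 'u' yet inflect differently (nomomwusovi, mivetu), so the last vowel is not what conditions the rule; the final letter is.
"wuwbuwas" ends in -s. The stems ending in -s (nomomwus → nomomwusovi, dutus → dutusovi) add -ovi.
The other pattern: stems ending in -k or -u add the prefix mi-.
So wuwbuwas → wuwbuwasovi.

wuwbuwasovi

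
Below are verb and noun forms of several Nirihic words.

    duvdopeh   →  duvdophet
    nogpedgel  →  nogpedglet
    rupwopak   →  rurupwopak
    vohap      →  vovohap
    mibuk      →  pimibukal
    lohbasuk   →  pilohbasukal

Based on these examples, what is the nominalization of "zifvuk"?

pizifvukal

rupwopak and mibuk both end in -k yet inflect differently (rurupwopak, pimibukal), so the final letter is not what conditions the rule; the last vowel is.
"zifvuk" has last vowel 'u'. The stems whose last vowel is 'u' (mibuk → pimibukal, lohbasuk → pilohbasukal) add pi- … -al around the stem.
The other patterns: stems whose last vowel is 'a' repeat the first consonant+vowel as a prefix; stems whose last vowel is 'e' delete the last vowel and add -et.
So zifvuk → pizifvukal.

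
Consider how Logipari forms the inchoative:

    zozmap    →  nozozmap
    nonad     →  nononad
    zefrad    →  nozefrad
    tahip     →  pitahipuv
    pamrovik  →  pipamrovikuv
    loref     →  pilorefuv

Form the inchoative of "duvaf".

zozmap and tahip both end in -p yet inflect differently (nozozmap, pitahipuv), so the final letter is not what conditions the rule; the last vowel is.
"duvaf" has last vowel 'a'. The stems whose last vowel is 'a' (zozmap → nozozmap, nonad → nononad, zefrad → nozefrad) add the prefix no-.
So duvaf → noduvaf.

noduvaf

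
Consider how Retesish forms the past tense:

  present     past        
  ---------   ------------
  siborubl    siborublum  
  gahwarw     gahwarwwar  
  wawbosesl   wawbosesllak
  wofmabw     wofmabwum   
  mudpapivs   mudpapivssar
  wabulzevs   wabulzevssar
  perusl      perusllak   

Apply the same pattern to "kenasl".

"kenasl" has second-to-last letter 's'. The stems whose second-to-last letter is 's' (perusl → perusllak, wawbosesl → wawbosesllak) double the final consonant and add -ak.
The other patterns: stems whose second-to-last letter is 'b' add -um; stems whose second-to-last letter is 'r' or 'v' double the final consonant and add -ar.
So kenasl → kenasllak.

kenasllak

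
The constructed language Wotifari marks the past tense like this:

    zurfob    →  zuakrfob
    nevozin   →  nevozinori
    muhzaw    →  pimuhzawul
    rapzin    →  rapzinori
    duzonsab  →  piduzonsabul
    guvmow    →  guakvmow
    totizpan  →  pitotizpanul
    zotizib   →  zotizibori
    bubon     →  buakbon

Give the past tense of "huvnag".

pihuvnagul

"huvnag" has last vowel 'a'. The stems whose last vowel is 'a' (totizpan → pitotizpanul, duzonsab → piduzonsabul, muhzaw → pimuhzawul) add pi- … -ul around the stem.
The other patterns: stems whose last vowel is 'o' insert -ak- after the first vowel; stems whose last vowel is 'i' add -ori.
So huvnag → pihuvnagul.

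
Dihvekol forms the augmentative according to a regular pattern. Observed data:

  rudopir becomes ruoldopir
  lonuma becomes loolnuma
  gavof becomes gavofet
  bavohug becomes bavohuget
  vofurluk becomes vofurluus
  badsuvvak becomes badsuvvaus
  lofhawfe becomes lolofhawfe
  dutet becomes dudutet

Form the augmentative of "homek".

homeus

"homek" ends in -k. The stems ending in -k (vofurluk → vofurluus, badsuvvak → badsuvvaus) drop the final letter and add -us.
So homek → homeus.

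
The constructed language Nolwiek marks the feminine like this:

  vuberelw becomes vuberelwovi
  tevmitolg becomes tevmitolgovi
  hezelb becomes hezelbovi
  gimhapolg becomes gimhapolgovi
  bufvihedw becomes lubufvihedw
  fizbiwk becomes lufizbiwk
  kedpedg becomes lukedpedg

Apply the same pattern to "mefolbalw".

mefolbalwovi

"mefolbalw" has second-to-last letter 'l'. The stems whose second-to-last letter is 'l' (vuberelw → vuberelwovi, tevmitolg → tevmitolgovi, hezelb → hezelbovi) add -ovi.
The other pattern: stems whose second-to-last letter is 'd' or 'w' add the prefix lu-.
So mefolbalw → mefolbalwovi.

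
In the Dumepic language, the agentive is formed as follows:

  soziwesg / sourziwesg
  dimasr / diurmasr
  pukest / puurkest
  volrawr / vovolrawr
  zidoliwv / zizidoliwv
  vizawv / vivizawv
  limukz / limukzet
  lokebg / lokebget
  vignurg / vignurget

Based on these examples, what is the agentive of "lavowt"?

dimasr and volrawr both end in -r yet inflect differently (diurmasr, vovolrawr), so the final letter is not what conditions the rule; the second-to-last letter is.
"lavowt" has second-to-last letter 'w'. The stems whose second-to-last letter is 'w' (volrawr → vovolrawr, zidoliwv → zizidoliwv, vizawv → vivizawv) repeat the first consonant+vowel as a prefix.
The other patterns: stems whose second-to-last letter is 's' insert -ur- after the first vowel; stems whose second-to-last letter is 'b', 'k' or 'r' add -et.
So lavowt → lalavowt.

lalavowt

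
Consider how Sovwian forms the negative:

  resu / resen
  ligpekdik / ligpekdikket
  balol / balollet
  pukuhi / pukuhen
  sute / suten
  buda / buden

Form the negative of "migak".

migakket

"migak" ends in a consonant. The stems ending in a consonant (balol → balollet, ligpekdik → ligpekdikket) double the final consonant and add -et.
So migak → migakket.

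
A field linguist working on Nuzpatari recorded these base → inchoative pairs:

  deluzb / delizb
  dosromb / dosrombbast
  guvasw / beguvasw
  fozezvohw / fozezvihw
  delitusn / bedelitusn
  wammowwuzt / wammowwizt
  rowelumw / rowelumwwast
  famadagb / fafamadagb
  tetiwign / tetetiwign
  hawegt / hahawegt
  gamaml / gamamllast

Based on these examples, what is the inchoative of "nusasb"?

delitusn and tetiwign both end in -n yet inflect differently (bedelitusn, tetetiwign), so the final letter is not what conditions the rule; the second-to-last letter is.
"nusasb" has second-to-last letter 's'. The stems whose second-to-last letter is 's' (delitusn → bedelitusn, guvasw → beguvasw) add the prefix be-.
The other patterns: stems whose second-to-last letter is 'g' repeat the first consonant+vowel as a prefix; stems whose second-to-last letter is 'm' double the final consonant and add -ast; stems whose second-to-last letter is 'h' or 'z' change the last vowel to 'i'.
So nusasb → benusasb.

benusasb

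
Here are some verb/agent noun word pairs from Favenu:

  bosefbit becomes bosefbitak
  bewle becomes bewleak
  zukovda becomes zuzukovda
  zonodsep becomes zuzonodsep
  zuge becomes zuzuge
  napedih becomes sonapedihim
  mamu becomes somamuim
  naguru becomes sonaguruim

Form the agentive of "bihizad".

bihizadak

bewle and zuge both end in -e yet inflect differently (bewleak, zuzuge), so the final letter is not what conditions the rule; the first letter is.
"bihizad" begins with b-. The stems beginning with b- (bosefbit → bosefbitak, bewle → bewleak) add -ak.
So bihizad → bihizadak.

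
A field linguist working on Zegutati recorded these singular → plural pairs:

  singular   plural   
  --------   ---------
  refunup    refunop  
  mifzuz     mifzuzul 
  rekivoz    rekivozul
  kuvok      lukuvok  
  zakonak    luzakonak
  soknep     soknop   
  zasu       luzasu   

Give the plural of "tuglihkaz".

tuglihkazul

mifzuz and refunup both have last vowel 'u' yet inflect differently (mifzuzul, refunop), so the last vowel is not what conditions the rule; the final letter is.
"tuglihkaz" ends in -z. The stems ending in -z (mifzuz → mifzuzul, rekivoz → rekivozul) add -ul.
The other patterns: stems ending in -p change the last vowel to 'o'; stems ending in -k or -u add the prefix lu-.
So tuglihkaz → tuglihkazul.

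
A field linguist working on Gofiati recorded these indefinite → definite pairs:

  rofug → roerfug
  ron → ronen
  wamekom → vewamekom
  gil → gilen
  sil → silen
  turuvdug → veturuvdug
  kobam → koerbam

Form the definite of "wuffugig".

vewuffugig

rofug and turuvdug both end in -g yet inflect differently (roerfug, veturuvdug), so the final letter is not what conditions the rule; the number of vowels is.
"wuffugig" has 3 vowels. The stems with 3 vowels (turuvdug → veturuvdug, wamekom → vewamekom) add the prefix ve-.
So wuffugig → vewuffugig.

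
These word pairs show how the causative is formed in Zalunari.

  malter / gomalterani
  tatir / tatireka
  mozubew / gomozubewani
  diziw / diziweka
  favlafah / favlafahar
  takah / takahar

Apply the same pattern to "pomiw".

tatir and malter both end in -r yet inflect differently (tatireka, gomalterani), so the final letter is not what conditions the rule; the last vowel is.
"pomiw" has last vowel 'i'. The stems whose last vowel is 'i' (diziw → diziweka, tatir → tatireka) add -eka.
The other patterns: stems whose last vowel is 'e' add go- … -ani around the stem; stems whose last vowel is 'a' add -ar.
So pomiw → pomiweka.

pomiweka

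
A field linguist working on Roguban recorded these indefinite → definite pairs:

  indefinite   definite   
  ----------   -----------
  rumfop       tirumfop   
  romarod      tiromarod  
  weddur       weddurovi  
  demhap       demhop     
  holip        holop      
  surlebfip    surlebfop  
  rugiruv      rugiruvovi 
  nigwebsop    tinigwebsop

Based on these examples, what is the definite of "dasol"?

tidasol

"dasol" has last vowel 'o'. The stems whose last vowel is 'o' (nigwebsop → tinigwebsop, romarod → tiromarod, rumfop → tirumfop) add the prefix ti-.
The other patterns: stems whose last vowel is 'u' add -ovi; stems whose last vowel is 'a' or 'i' change the last vowel to 'o'.
So dasol → tidasol.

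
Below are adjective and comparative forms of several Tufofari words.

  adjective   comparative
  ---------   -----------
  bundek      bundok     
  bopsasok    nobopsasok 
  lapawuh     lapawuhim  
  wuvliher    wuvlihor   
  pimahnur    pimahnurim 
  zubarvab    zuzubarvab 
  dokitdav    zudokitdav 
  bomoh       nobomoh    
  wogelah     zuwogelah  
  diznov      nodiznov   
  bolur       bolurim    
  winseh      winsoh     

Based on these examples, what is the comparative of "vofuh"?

wogelah and lapawuh both end in -h yet inflect differently (zuwogelah, lapawuhim), so the final letter is not what conditions the rule; the last vowel is.
"vofuh" has last vowel 'u'. The stems whose last vowel is 'u' (lapawuh → lapawuhim, bolur → bolurim, pimahnur → pimahnurim) add -im.
The other patterns: stems whose last vowel is 'a' add the prefix zu-; stems whose last vowel is 'e' change the last vowel to 'o'; stems whose last vowel is 'o' add the prefix no-.
So vofuh → vofuhim.

vofuhim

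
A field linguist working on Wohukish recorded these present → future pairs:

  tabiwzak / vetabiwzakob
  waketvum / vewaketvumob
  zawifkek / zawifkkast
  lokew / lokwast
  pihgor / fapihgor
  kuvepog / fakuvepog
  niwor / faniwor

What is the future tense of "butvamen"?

butvamnast

tabiwzak and zawifkek both end in -k yet inflect differently (vetabiwzakob, zawifkkast), so the final letter is not what conditions the rule; the last vowel is.
"butvamen" has last vowel 'e'. The stems whose last vowel is 'e' (zawifkek → zawifkkast, lokew → lokwast) delete the last vowel and add -ast.
The other patterns: stems whose last vowel is 'a' or 'u' add ve- … -ob around the stem; stems whose last vowel is 'o' add the prefix fa-.
So butvamen → butvamnast.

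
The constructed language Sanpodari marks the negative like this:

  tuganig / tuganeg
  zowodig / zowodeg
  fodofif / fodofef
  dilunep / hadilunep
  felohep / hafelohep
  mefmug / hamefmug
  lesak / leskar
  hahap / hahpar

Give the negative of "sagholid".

tuganig and mefmug both end in -g yet inflect differently (tuganeg, hamefmug), so the final letter is not what conditions the rule; the last vowel is.
"sagholid" has last vowel 'i'. The stems whose last vowel is 'i' (tuganig → tuganeg, zowodig → zowodeg, fodofif → fodofef) change the last vowel to 'e'.
The other patterns: stems whose last vowel is 'e' or 'u' add the prefix ha-; stems whose last vowel is 'a' delete the last vowel and add -ar.
So sagholid → sagholed.

sagholed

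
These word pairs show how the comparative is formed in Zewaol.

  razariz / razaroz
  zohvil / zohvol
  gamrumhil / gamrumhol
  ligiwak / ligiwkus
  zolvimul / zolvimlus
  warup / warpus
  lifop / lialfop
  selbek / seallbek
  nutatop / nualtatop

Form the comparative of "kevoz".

kealvoz

zohvil and zolvimul both end in -l yet inflect differently (zohvol, zolvimlus), so the final letter is not what conditions the rule; the last vowel is.
"kevoz" has last vowel 'o'. The stems whose last vowel is 'o' (lifop → lialfop, nutatop → nualtatop) insert -al- after the first vowel.
The other patterns: stems whose last vowel is 'i' change the last vowel to 'o'; stems whose last vowel is 'a' or 'u' delete the last vowel and add -us.
So kevoz → kealvoz.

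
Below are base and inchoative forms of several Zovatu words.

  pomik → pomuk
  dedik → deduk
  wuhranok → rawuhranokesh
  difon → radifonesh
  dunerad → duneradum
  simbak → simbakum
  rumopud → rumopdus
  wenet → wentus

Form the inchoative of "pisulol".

"pisulol" has last vowel 'o'. The stems whose last vowel is 'o' (wuhranok → rawuhranokesh, difon → radifonesh) add ra- … -esh around the stem.
The other patterns: stems whose last vowel is 'i' change the last vowel to 'u'; stems whose last vowel is 'a' add -um; stems whose last vowel is 'e' or 'u' delete the last vowel and add -us.
So pisulol → rapisulolesh.

rapisulolesh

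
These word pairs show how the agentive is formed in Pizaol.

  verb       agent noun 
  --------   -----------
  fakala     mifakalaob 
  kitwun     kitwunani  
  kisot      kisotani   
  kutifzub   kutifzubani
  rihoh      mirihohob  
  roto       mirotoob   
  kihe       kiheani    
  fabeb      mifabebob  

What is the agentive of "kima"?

kimaani

kutifzub and fabeb both end in -b yet inflect differently (kutifzubani, mifabebob), so the final letter is not what conditions the rule; the first letter is.
"kima" begins with k-. The stems beginning with k- (kisot → kisotani, kihe → kiheani, kitwun → kitwunani) add -ani.
The other pattern: stems beginning with f- or r- add mi- … -ob around the stem.
So kima → kimaani.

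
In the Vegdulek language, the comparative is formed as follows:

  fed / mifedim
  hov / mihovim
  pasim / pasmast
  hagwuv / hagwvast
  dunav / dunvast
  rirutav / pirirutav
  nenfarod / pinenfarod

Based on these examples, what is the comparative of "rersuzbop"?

pirersuzbop

"rersuzbop" has 3 vowels. The stems with 3 vowels (rirutav → pirirutav, nenfarod → pinenfarod) add the prefix pi-.
The other patterns: stems with 1 vowel add mi- … -im around the stem; stems with 2 vowels delete the last vowel and add -ast.
So rersuzbop → pirersuzbop.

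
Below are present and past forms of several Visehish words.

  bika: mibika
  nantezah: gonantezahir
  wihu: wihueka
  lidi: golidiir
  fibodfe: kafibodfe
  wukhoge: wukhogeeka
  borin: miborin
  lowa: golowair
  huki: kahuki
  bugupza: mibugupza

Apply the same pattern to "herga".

kaherga

"herga" begins with h-. The one such stem in the data (huki → kahuki) adds the prefix ka-, so the same rule applies.
So herga → kaherga.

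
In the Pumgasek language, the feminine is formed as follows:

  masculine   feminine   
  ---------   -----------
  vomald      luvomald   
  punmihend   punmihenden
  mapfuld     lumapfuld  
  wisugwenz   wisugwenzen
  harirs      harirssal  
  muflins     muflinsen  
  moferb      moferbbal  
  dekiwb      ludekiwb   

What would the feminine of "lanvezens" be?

harirs and muflins both end in -s yet inflect differently (harirssal, muflinsen), so the final letter is not what conditions the rule; the second-to-last letter is.
"lanvezens" has second-to-last letter 'n'. The stems whose second-to-last letter is 'n' (wisugwenz → wisugwenzen, muflins → muflinsen, punmihend → punmihenden) add -en.
The other patterns: stems whose second-to-last letter is 'r' double the final consonant and add -al; stems whose second-to-last letter is 'l' or 'w' add the prefix lu-.
So lanvezens → lanvezensen.

lanvezensen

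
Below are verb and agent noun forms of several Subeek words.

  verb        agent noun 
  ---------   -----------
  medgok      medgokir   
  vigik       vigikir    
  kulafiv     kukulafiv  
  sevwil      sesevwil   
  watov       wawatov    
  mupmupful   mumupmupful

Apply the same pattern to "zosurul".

zozosurul

vigik and kulafiv both have last vowel 'i' yet inflect differently (vigikir, kukulafiv), so the last vowel is not what conditions the rule; the final letter is.
"zosurul" ends in -l. The stems ending in -l (sevwil → sesevwil, mupmupful → mumupmupful) repeat the first consonant+vowel as a prefix.
The other pattern: stems ending in -k add -ir.
So zosurul → zozosurul.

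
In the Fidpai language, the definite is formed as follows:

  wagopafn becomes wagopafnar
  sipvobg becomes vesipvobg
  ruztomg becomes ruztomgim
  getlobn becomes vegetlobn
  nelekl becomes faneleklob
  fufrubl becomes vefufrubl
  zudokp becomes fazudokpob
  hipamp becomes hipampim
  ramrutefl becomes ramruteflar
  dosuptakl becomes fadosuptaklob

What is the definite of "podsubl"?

vepodsubl

zudokp and hipamp both end in -p yet inflect differently (fazudokpob, hipampim), so the final letter is not what conditions the rule; the second-to-last letter is.
"podsubl" has second-to-last letter 'b'. The stems whose second-to-last letter is 'b' (fufrubl → vefufrubl, getlobn → vegetlobn, sipvobg → vesipvobg) add the prefix ve-.
The other patterns: stems whose second-to-last letter is 'k' add fa- … -ob around the stem; stems whose second-to-last letter is 'm' add -im; stems whose second-to-last letter is 'f' add -ar.
So podsubl → vepodsubl.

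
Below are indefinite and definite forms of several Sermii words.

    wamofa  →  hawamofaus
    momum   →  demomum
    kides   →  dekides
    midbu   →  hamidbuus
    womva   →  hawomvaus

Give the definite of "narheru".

hanarheruus

"narheru" ends in a vowel. The stems ending in a vowel (womva → hawomvaus, midbu → hamidbuus, wamofa → hawamofaus) add ha- … -us around the stem.
The other pattern: stems ending in a consonant add the prefix de-.
So narheru → hanarheruus.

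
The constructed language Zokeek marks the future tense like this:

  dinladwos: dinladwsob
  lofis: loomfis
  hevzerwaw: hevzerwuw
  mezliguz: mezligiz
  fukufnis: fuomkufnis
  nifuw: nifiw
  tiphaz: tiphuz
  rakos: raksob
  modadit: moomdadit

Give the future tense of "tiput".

tipit

fukufnis and dinladwos both end in -s yet inflect differently (fuomkufnis, dinladwsob), so the final letter is not what conditions the rule; the last vowel is.
"tiput" has last vowel 'u'. The stems whose last vowel is 'u' (mezliguz → mezligiz, nifuw → nifiw) change the last vowel to 'i'.
The other patterns: stems whose last vowel is 'i' insert -om- after the first vowel; stems whose last vowel is 'a' change the last vowel to 'u'; stems whose last vowel is 'o' delete the last vowel and add -ob.
So tiput → tipit.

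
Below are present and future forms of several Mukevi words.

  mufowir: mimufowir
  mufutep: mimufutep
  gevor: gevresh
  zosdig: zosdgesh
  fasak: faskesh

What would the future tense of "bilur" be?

"bilur" has 2 vowels. The stems with 2 vowels (gevor → gevresh, zosdig → zosdgesh, fasak → faskesh) delete the last vowel and add -esh.
So bilur → bilresh.

bilresh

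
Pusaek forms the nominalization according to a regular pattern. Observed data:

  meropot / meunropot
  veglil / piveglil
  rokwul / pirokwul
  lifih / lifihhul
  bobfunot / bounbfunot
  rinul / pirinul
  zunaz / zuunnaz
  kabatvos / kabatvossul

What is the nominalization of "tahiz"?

veglil and lifih both have last vowel 'i' yet inflect differently (piveglil, lifihhul), so the last vowel is not what conditions the rule; the final letter is.
"tahiz" ends in -z. The one such stem in the data (zunaz → zuunnaz) inserts -un- after the first vowel (as do bobfunot, meropot), so the same rule applies.
The other patterns: stems ending in -l add the prefix pi-; stems ending in -h or -s double the final consonant and add -ul.
So tahiz → taunhiz.

taunhiz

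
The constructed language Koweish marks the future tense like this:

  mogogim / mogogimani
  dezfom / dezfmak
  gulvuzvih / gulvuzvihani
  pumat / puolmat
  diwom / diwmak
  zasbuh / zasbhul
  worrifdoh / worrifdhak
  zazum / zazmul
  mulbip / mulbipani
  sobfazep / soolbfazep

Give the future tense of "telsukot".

telsuktak

mulbip and sobfazep both end in -p yet inflect differently (mulbipani, soolbfazep), so the final letter is not what conditions the rule; the last vowel is.
"telsukot" has last vowel 'o'. The stems whose last vowel is 'o' (dezfom → dezfmak, worrifdoh → worrifdhak, diwom → diwmak) delete the last vowel and add -ak.
So telsukot → telsuktak.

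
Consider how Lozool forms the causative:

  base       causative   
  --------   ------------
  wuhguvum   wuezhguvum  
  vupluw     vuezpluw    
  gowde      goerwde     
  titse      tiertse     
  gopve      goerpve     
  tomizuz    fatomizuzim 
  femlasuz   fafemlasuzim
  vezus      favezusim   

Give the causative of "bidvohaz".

fabidvohazim

wuhguvum and tomizuz both have last vowel 'u' yet inflect differently (wuezhguvum, fatomizuzim), so the last vowel is not what conditions the rule; the final letter is.
"bidvohaz" ends in -z. The stems ending in -z (tomizuz → fatomizuzim, femlasuz → fafemlasuzim) add fa- … -im around the stem.
The other patterns: stems ending in -m or -w insert -ez- after the first vowel; stems ending in -e insert -er- after the first vowel.
So bidvohaz → fabidvohazim.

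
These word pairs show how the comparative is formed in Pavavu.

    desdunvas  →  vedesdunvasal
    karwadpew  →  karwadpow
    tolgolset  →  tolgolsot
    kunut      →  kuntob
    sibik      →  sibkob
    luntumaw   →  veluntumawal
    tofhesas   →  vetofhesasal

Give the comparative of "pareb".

parob

"pareb" has last vowel 'e'. The stems whose last vowel is 'e' (karwadpew → karwadpow, tolgolset → tolgolsot) change the last vowel to 'o'.
So pareb → parob.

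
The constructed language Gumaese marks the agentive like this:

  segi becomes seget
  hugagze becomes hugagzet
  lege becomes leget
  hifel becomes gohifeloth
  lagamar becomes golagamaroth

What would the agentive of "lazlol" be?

golazloloth

hugagze and hifel both have last vowel 'e' yet inflect differently (hugagzet, gohifeloth), so the last vowel is not what conditions the rule; whether the stem ends in a vowel or a consonant is.
"lazlol" ends in a consonant. The stems ending in a consonant (hifel → gohifeloth, lagamar → golagamaroth) add go- … -oth around the stem.
The other pattern: stems ending in a vowel drop the final letter and add -et.
So lazlol → golazloloth.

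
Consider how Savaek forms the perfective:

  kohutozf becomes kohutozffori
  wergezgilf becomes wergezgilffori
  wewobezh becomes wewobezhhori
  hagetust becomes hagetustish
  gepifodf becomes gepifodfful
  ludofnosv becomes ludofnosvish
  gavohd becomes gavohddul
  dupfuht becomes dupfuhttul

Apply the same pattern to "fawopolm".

hagetust and dupfuht both end in -t yet inflect differently (hagetustish, dupfuhttul), so the final letter is not what conditions the rule; the second-to-last letter is.
"fawopolm" has second-to-last letter 'l'. The one such stem in the data (wergezgilf → wergezgilffori) doubles the final consonant and adds -ori (as do kohutozf, wewobezh), so the same rule applies.
So fawopolm → fawopolmmori.

fawopolmmori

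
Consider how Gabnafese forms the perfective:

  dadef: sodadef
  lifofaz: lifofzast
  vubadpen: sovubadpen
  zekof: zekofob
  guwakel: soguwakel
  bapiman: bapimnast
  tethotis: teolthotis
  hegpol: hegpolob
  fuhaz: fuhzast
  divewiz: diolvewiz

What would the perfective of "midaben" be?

somidaben

divewiz and lifofaz both end in -z yet inflect differently (diolvewiz, lifofzast), so the final letter is not what conditions the rule; the last vowel is.
"midaben" has last vowel 'e'. The stems whose last vowel is 'e' (dadef → sodadef, vubadpen → sovubadpen, guwakel → soguwakel) add the prefix so-.
The other patterns: stems whose last vowel is 'i' insert -ol- after the first vowel; stems whose last vowel is 'a' delete the last vowel and add -ast; stems whose last vowel is 'o' add -ob.
So midaben → somidaben.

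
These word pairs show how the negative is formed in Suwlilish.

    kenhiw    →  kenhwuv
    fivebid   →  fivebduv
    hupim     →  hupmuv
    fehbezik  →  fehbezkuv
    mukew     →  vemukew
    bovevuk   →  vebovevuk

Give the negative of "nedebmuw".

venedebmuw

"nedebmuw" has last vowel 'u'. The one such stem in the data (bovevuk → vebovevuk) adds the prefix ve-, so the same rule applies.
The other pattern: stems whose last vowel is 'i' delete the last vowel and add -uv.
So nedebmuw → venedebmuw.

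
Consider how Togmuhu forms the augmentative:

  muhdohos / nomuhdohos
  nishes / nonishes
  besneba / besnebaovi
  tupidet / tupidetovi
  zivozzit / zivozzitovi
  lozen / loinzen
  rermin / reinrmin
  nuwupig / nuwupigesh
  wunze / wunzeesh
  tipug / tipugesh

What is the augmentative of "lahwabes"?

nolahwabes

nishes and tupidet both have last vowel 'e' yet inflect differently (nonishes, tupidetovi), so the last vowel is not what conditions the rule; the final letter is.
"lahwabes" ends in -s. The stems ending in -s (muhdohos → nomuhdohos, nishes → nonishes) add the prefix no-.
So lahwabes → nolahwabes.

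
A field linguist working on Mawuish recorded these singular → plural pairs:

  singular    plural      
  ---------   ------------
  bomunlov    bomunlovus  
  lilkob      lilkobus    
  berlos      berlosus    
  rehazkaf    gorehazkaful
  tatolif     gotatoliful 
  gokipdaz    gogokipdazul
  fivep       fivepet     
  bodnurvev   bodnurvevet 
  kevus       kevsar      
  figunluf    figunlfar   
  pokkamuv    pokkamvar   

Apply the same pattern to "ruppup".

rupppar

bomunlov and bodnurvev both end in -v yet inflect differently (bomunlovus, bodnurvevet), so the final letter is not what conditions the rule; the last vowel is.
"ruppup" has last vowel 'u'. The stems whose last vowel is 'u' (kevus → kevsar, figunluf → figunlfar, pokkamuv → pokkamvar) delete the last vowel and add -ar.
The other patterns: stems whose last vowel is 'o' add -us; stems whose last vowel is 'a' or 'i' add go- … -ul around the stem; stems whose last vowel is 'e' add -et.
So ruppup → rupppar.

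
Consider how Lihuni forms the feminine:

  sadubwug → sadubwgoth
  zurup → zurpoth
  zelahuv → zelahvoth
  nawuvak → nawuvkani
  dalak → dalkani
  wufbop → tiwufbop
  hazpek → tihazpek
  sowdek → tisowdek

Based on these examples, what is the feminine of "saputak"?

saputkani

zurup and wufbop both end in -p yet inflect differently (zurpoth, tiwufbop), so the final letter is not what conditions the rule; the last vowel is.
"saputak" has last vowel 'a'. The stems whose last vowel is 'a' (nawuvak → nawuvkani, dalak → dalkani) delete the last vowel and add -ani.
The other patterns: stems whose last vowel is 'u' delete the last vowel and add -oth; stems whose last vowel is 'e' or 'o' add the prefix ti-.
So saputak → saputkani.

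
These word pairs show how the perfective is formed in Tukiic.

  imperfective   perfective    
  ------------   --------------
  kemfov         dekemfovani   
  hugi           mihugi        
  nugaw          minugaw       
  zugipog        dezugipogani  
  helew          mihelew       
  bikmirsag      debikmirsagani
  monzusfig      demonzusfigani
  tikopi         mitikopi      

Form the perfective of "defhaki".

"defhaki" ends in -i. The stems ending in -i (hugi → mihugi, tikopi → mitikopi) add the prefix mi-.
The other pattern: stems ending in -g or -v add de- … -ani around the stem.
So defhaki → midefhaki.

midefhaki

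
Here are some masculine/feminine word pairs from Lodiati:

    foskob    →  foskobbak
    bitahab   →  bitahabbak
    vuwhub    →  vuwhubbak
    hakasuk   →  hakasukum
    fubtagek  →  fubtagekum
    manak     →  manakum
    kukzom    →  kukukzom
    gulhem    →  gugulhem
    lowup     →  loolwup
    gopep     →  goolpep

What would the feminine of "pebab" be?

pebabbak

"pebab" ends in -b. The stems ending in -b (foskob → foskobbak, bitahab → bitahabbak, vuwhub → vuwhubbak) double the final consonant and add -ak.
The other patterns: stems ending in -k add -um; stems ending in -m repeat the first consonant+vowel as a prefix; stems ending in -p insert -ol- after the first vowel.
So pebab → pebabbak.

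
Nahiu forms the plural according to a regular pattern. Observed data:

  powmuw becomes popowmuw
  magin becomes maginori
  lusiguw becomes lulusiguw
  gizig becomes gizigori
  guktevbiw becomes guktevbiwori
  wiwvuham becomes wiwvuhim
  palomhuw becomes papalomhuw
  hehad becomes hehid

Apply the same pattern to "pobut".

guktevbiw and lusiguw both end in -w yet inflect differently (guktevbiwori, lulusiguw), so the final letter is not what conditions the rule; the last vowel is.
"pobut" has last vowel 'u'. The stems whose last vowel is 'u' (lusiguw → lulusiguw, powmuw → popowmuw, palomhuw → papalomhuw) repeat the first consonant+vowel as a prefix.
So pobut → popobut.

popobut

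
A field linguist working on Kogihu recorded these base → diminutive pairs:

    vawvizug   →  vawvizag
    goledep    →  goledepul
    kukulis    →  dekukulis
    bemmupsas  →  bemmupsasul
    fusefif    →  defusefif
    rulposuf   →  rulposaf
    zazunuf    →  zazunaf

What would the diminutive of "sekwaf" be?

sekwaful

fusefif and rulposuf both end in -f yet inflect differently (defusefif, rulposaf), so the final letter is not what conditions the rule; the last vowel is.
"sekwaf" has last vowel 'a'. The one such stem in the data (bemmupsas → bemmupsasul) adds -ul, so the same rule applies.
The other patterns: stems whose last vowel is 'i' add the prefix de-; stems whose last vowel is 'u' change the last vowel to 'a'.
So sekwaf → sekwaful.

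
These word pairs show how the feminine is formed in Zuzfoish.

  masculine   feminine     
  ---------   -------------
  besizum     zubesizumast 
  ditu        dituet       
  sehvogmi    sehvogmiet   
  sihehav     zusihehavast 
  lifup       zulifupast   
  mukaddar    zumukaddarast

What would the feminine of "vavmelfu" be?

ditu and besizum both have last vowel 'u' yet inflect differently (dituet, zubesizumast), so the last vowel is not what conditions the rule; whether the stem ends in a vowel or a consonant is.
"vavmelfu" ends in a vowel. The stems ending in a vowel (sehvogmi → sehvogmiet, ditu → dituet) add -et.
The other pattern: stems ending in a consonant add zu- … -ast around the stem.
So vavmelfu → vavmelfuet.

vavmelfuet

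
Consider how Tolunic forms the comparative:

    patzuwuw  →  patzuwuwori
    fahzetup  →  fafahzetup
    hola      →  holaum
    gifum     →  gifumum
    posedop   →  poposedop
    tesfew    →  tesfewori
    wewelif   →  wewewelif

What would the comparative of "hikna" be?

hiknaum

"hikna" ends in -a. The one such stem in the data (hola → holaum) adds -um, so the same rule applies.
The other patterns: stems ending in -w add -ori; stems ending in -f or -p repeat the first consonant+vowel as a prefix.
So hikna → hiknaum.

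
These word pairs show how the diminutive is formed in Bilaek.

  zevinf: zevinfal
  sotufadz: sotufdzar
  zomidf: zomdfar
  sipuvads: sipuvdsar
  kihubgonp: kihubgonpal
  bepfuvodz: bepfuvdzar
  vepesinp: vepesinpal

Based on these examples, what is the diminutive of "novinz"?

"novinz" has second-to-last letter 'n'. The stems whose second-to-last letter is 'n' (vepesinp → vepesinpal, zevinf → zevinfal, kihubgonp → kihubgonpal) add -al.
The other pattern: stems whose second-to-last letter is 'd' delete the last vowel and add -ar.
So novinz → novinzal.

novinzal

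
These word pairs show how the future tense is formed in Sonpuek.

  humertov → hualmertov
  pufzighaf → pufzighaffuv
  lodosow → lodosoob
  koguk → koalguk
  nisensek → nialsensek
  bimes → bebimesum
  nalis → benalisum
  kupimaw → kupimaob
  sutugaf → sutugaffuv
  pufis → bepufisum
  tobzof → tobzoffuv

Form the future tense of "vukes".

bevukesum

"vukes" ends in -s. The stems ending in -s (pufis → bepufisum, nalis → benalisum, bimes → bebimesum) add be- … -um around the stem.
The other patterns: stems ending in -f double the final consonant and add -uv; stems ending in -w drop the final letter and add -ob; stems ending in -k or -v insert -al- after the first vowel.
So vukes → bevukesum.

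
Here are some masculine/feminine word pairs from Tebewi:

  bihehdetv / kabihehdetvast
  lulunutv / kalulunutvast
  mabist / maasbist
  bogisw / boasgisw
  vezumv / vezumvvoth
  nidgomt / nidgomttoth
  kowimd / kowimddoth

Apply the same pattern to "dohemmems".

"dohemmems" has second-to-last letter 'm'. The stems whose second-to-last letter is 'm' (vezumv → vezumvvoth, nidgomt → nidgomttoth, kowimd → kowimddoth) double the final consonant and add -oth.
The other patterns: stems whose second-to-last letter is 't' add ka- … -ast around the stem; stems whose second-to-last letter is 's' insert -as- after the first vowel.
So dohemmems → dohemmemssoth.

dohemmemssoth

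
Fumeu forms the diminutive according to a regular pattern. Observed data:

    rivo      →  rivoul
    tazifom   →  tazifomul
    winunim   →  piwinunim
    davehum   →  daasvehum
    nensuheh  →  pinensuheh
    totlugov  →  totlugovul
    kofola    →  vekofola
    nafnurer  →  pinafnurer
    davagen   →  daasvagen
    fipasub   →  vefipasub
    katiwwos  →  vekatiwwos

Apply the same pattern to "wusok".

piwusok

davehum and winunim both end in -m yet inflect differently (daasvehum, piwinunim), so the final letter is not what conditions the rule; the first letter is.
"wusok" begins with w-. The one such stem in the data (winunim → piwinunim) adds the prefix pi-, so the same rule applies.
The other patterns: stems beginning with d- insert -as- after the first vowel; stems beginning with r- or t- add -ul; stems beginning with f- or k- add the prefix ve-.
So wusok → piwusok.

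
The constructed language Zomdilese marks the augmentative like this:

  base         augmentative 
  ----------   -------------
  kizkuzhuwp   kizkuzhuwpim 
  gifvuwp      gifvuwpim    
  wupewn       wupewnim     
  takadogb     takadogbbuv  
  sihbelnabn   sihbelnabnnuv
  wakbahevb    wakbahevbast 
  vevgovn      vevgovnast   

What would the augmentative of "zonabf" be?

wupewn and sihbelnabn both end in -n yet inflect differently (wupewnim, sihbelnabnnuv), so the final letter is not what conditions the rule; the second-to-last letter is.
"zonabf" has second-to-last letter 'b'. The one such stem in the data (sihbelnabn → sihbelnabnnuv) doubles the final consonant and adds -uv (as does takadogb), so the same rule applies.
The other patterns: stems whose second-to-last letter is 'w' add -im; stems whose second-to-last letter is 'v' add -ast.
So zonabf → zonabffuv.

zonabffuv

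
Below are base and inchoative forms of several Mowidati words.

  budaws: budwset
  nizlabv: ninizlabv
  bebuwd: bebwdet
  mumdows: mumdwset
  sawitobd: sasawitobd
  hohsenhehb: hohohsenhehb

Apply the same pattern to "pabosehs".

papabosehs

bebuwd and sawitobd both end in -d yet inflect differently (bebwdet, sasawitobd), so the final letter is not what conditions the rule; the second-to-last letter is.
"pabosehs" has second-to-last letter 'h'. The one such stem in the data (hohsenhehb → hohohsenhehb) repeats the first consonant+vowel as a prefix (as do sawitobd, nizlabv), so the same rule applies.
The other pattern: stems whose second-to-last letter is 'w' delete the last vowel and add -et.
So pabosehs → papabosehs.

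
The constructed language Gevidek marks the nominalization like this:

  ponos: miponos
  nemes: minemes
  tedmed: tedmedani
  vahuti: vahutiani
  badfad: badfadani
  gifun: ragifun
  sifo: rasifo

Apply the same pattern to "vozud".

"vozud" ends in -d. The stems ending in -d (tedmed → tedmedani, badfad → badfadani) add -ani.
The other patterns: stems ending in -s add the prefix mi-; stems ending in -n or -o add the prefix ra-.
So vozud → vozudani.

vozudani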